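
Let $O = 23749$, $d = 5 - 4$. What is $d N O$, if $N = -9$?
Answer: $-213741$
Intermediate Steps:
$d = 1$
$d N O = 1 \left(-9\right) 23749 = \left(-9\right) 23749 = -213741$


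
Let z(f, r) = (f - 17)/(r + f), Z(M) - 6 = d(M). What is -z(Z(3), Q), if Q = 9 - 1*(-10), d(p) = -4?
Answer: 5/7 ≈ 0.71429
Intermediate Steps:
Z(M) = 2 (Z(M) = 6 - 4 = 2)
Q = 19 (Q = 9 + 10 = 19)
z(f, r) = (-17 + f)/(f + r)
-z(Z(3), Q) = -(-17 + 2)/(2 + 19) = -(-15)/21 = -1*(-5/7) = 5/7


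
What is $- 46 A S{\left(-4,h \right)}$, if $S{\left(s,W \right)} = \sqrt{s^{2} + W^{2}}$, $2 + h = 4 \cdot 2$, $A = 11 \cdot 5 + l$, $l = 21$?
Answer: $- 6992 \sqrt{13} \approx -25210.0$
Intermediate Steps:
$A = 76$ ($A = 11 \cdot 5 + 21 = 55 + 21 = 76$)
$h = 6$ ($h = -2 + 4 \cdot 2 = -2 + 8 = 6$)
$S{\left(s,W \right)} = \sqrt{W^{2} + s^{2}}$
$- 46 A S{\left(-4,h \right)} = \left(-46\right) 76 \sqrt{6^{2} + \left(-4\right)^{2}} = - 3496 \sqrt{36 + 16} = - 3496 \sqrt{52} = - 3496 \cdot 2 \sqrt{13} = - 6992 \sqrt{13}$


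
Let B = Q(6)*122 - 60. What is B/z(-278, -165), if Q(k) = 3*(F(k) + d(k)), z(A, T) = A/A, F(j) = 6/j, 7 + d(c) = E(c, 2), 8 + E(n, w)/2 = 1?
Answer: -7380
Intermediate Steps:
E(n, w) = -14 (E(n, w) = -16 + 2*1 = -16 + 2 = -14)
d(c) = -21 (d(c) = -7 - 14 = -21)
z(A, T) = 1
Q(k) = -63 + 18/k (Q(k) = 3*(6/k - 21) = 3*(-21 + 6/k) = -63 + 18/k)
B = -7380 (B = (-63 + 18/6)*122 - 60 = (-63 + 18*(⅙))*122 - 60 = (-63 + 3)*122 - 60 = -60*122 - 60 = -7320 - 60 = -7380)
B/z(-278, -165) = -7380/1 = -7380*1 = -7380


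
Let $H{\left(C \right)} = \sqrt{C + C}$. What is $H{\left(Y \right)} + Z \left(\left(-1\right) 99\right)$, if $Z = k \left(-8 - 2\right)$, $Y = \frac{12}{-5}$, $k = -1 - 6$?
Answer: $-6930 + \frac{2 i \sqrt{30}}{5} \approx -6930.0 + 2.1909 i$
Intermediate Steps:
$k = -7$ ($k = -1 - 6 = -7$)
$Y = - \frac{12}{5}$ ($Y = 12 \left(- \frac{1}{5}\right) = - \frac{12}{5} \approx -2.4$)
$H{\left(C \right)} = \sqrt{2} \sqrt{C}$ ($H{\left(C \right)} = \sqrt{2 C} = \sqrt{2} \sqrt{C}$)
$Z = 70$ ($Z = - 7 \left(-8 - 2\right) = \left(-7\right) \left(-10\right) = 70$)
$H{\left(Y \right)} + Z \left(\left(-1\right) 99\right) = \sqrt{2} \sqrt{- \frac{12}{5}} + 70 \left(\left(-1\right) 99\right) = \sqrt{2} \frac{2 i \sqrt{15}}{5} + 70 \left(-99\right) = \frac{2 i \sqrt{30}}{5} - 6930 = -6930 + \frac{2 i \sqrt{30}}{5}$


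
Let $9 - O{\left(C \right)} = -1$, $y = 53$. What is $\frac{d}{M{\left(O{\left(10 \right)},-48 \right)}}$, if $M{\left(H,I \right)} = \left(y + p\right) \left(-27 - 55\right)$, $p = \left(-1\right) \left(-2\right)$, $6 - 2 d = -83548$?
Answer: $- \frac{41777}{4510} \approx -9.2632$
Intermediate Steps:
$d = 41777$ ($d = 3 - -41774 = 3 + 41774 = 41777$)
$p = 2$
$O{\left(C \right)} = 10$ ($O{\left(C \right)} = 9 - -1 = 9 + 1 = 10$)
$M{\left(H,I \right)} = -4510$ ($M{\left(H,I \right)} = \left(53 + 2\right) \left(-27 - 55\right) = 55 \left(-82\right) = -4510$)
$\frac{d}{M{\left(O{\left(10 \right)},-48 \right)}} = \frac{41777}{-4510} = 41777 \left(- \frac{1}{4510}\right) = - \frac{41777}{4510}$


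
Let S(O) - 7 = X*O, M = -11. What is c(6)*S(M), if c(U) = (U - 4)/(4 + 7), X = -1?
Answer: 36/11 ≈ 3.2727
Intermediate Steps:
S(O) = 7 - O
c(U) = -4/11 + U/11 (c(U) = (-4 + U)/11 = (-4 + U)*(1/11) = -4/11 + U/11)
c(6)*S(M) = (-4/11 + (1/11)*6)*(7 - 1*(-11)) = (-4/11 + 6/11)*(7 + 11) = (2/11)*18 = 36/11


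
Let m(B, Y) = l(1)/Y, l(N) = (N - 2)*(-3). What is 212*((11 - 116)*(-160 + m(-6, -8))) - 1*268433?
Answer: 6603029/2 ≈ 3.3015e+6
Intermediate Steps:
l(N) = 6 - 3*N (l(N) = (-2 + N)*(-3) = 6 - 3*N)
m(B, Y) = 3/Y (m(B, Y) = (6 - 3*1)/Y = (6 - 3)/Y = 3/Y)
212*((11 - 116)*(-160 + m(-6, -8))) - 1*268433 = 212*((11 - 116)*(-160 + 3/(-8))) - 1*268433 = 212*(-105*(-160 + 3*(-⅛))) - 268433 = 212*(-105*(-160 - 3/8)) - 268433 = 212*(-105*(-1283/8)) - 268433 = 212*(134715/8) - 268433 = 7139895/2 - 268433 = 6603029/2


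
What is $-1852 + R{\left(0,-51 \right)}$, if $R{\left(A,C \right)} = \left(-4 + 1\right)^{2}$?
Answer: $-1843$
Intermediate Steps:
$R{\left(A,C \right)} = 9$ ($R{\left(A,C \right)} = \left(-3\right)^{2} = 9$)
$-1852 + R{\left(0,-51 \right)} = -1852 + 9 = -1843$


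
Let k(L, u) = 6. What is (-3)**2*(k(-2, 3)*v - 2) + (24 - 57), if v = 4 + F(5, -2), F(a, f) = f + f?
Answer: -51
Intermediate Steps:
F(a, f) = 2*f
v = 0 (v = 4 + 2*(-2) = 4 - 4 = 0)
(-3)**2*(k(-2, 3)*v - 2) + (24 - 57) = (-3)**2*(6*0 - 2) + (24 - 57) = 9*(0 - 2) - 33 = 9*(-2) - 33 = -18 - 33 = -51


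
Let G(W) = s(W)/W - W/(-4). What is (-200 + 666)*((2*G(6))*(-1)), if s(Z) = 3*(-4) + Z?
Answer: -466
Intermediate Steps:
s(Z) = -12 + Z
G(W) = W/4 + (-12 + W)/W (G(W) = (-12 + W)/W - W/(-4) = (-12 + W)/W - W*(-1)/4 = (-12 + W)/W - (-1)*W/4 = (-12 + W)/W + W/4 = W/4 + (-12 + W)/W)
(-200 + 666)*((2*G(6))*(-1)) = (-200 + 666)*((2*(1 - 12/6 + (1/4)*6))*(-1)) = 466*((2*(1 - 12*1/6 + 3/2))*(-1)) = 466*((2*(1 - 2 + 3/2))*(-1)) = 466*((2*(1/2))*(-1)) = 466*(1*(-1)) = 466*(-1) = -466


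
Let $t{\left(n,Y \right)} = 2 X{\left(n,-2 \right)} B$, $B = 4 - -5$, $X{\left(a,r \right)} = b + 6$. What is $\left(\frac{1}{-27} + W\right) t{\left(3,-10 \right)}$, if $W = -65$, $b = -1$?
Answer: $- \frac{17560}{3} \approx -5853.3$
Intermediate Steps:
$X{\left(a,r \right)} = 5$ ($X{\left(a,r \right)} = -1 + 6 = 5$)
$B = 9$ ($B = 4 + 5 = 9$)
$t{\left(n,Y \right)} = 90$ ($t{\left(n,Y \right)} = 2 \cdot 5 \cdot 9 = 10 \cdot 9 = 90$)
$\left(\frac{1}{-27} + W\right) t{\left(3,-10 \right)} = \left(\frac{1}{-27} - 65\right) 90 = \left(- \frac{1}{27} - 65\right) 90 = \left(- \frac{1756}{27}\right) 90 = - \frac{17560}{3}$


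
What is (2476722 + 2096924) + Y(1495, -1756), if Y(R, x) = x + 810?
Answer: 4572700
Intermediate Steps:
Y(R, x) = 810 + x
(2476722 + 2096924) + Y(1495, -1756) = (2476722 + 2096924) + (810 - 1756) = 4573646 - 946 = 4572700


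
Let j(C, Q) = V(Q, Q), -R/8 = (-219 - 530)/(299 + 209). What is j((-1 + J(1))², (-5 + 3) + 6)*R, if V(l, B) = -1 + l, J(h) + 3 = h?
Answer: 4494/127 ≈ 35.386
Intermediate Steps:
R = 1498/127 (R = -8*(-219 - 530)/(299 + 209) = -(-5992)/508 = -8*(-749/508) = 1498/127 ≈ 11.795)
J(h) = -3 + h
j(C, Q) = -1 + Q
j((-1 + J(1))², (-5 + 3) + 6)*R = (-1 + ((-5 + 3) + 6))*(1498/127) = (-1 + (-2 + 6))*(1498/127) = (-1 + 4)*(1498/127) = 3*(1498/127) = 4494/127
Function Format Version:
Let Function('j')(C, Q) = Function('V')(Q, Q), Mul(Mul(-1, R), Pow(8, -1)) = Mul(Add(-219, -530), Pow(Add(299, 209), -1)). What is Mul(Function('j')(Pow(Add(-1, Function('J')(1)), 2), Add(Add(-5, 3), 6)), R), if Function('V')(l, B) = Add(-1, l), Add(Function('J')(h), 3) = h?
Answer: Rational(4494, 127) ≈ 35.386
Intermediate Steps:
R = Rational(1498, 127) (R = Mul(-8, Mul(Add(-219, -530), Pow(Add(299, 209), -1))) = Mul(-8, Mul(-749, Pow(508, -1))) = Mul(-8, Mul(-749, Rational(1, 508))) = Mul(-8, Rational(-749, 508)) = Rational(1498, 127) ≈ 11.795)
Function('J')(h) = Add(-3, h)
Function('j')(C, Q) = Add(-1, Q)
Mul(Function('j')(Pow(Add(-1, Function('J')(1)), 2), Add(Add(-5, 3), 6)), R) = Mul(Add(-1, Add(Add(-5, 3), 6)), Rational(1498, 127)) = Mul(Add(-1, Add(-2, 6)), Rational(1498, 127)) = Mul(Add(-1, 4), Rational(1498, 127)) = Mul(3, Rational(1498, 127)) = Rational(4494, 127)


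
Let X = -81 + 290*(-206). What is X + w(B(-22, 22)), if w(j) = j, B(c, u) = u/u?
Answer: -59820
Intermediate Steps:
B(c, u) = 1
X = -59821 (X = -81 - 59740 = -59821)
X + w(B(-22, 22)) = -59821 + 1 = -59820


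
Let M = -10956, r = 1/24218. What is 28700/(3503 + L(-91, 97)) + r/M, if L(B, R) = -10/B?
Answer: 76996516628313/9398162335496 ≈ 8.1927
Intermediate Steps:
r = 1/24218 ≈ 4.1292e-5
28700/(3503 + L(-91, 97)) + r/M = 28700/(3503 - 10/(-91)) + (1/24218)/(-10956) = 28700/(3503 - 10*(-1/91)) + (1/24218)*(-1/10956) = 28700/(3503 + 10/91) - 1/265332408 = 28700/(318783/91) - 1/265332408 = 28700*(91/318783) - 1/265332408 = 2611700/318783 - 1/265332408 = 76996516628313/9398162335496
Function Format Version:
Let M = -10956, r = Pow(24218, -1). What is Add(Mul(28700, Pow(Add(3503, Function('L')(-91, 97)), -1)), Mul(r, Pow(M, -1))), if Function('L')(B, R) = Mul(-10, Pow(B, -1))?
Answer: Rational(76996516628313, 9398162335496) ≈ 8.1927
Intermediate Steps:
r = Rational(1, 24218) ≈ 4.1292e-5
Add(Mul(28700, Pow(Add(3503, Function('L')(-91, 97)), -1)), Mul(r, Pow(M, -1))) = Add(Mul(28700, Pow(Add(3503, Mul(-10, Pow(-91, -1))), -1)), Mul(Rational(1, 24218), Pow(-10956, -1))) = Add(Mul(28700, Pow(Add(3503, Mul(-10, Rational(-1, 91))), -1)), Mul(Rational(1, 24218), Rational(-1, 10956))) = Add(Mul(28700, Pow(Add(3503, Rational(10, 91)), -1)), Rational(-1, 265332408)) = Add(Mul(28700, Pow(Rational(318783, 91), -1)), Rational(-1, 265332408)) = Add(Mul(28700, Rational(91, 318783)), Rational(-1, 265332408)) = Add(Rational(2611700, 318783), Rational(-1, 265332408)) = Rational(76996516628313, 9398162335496)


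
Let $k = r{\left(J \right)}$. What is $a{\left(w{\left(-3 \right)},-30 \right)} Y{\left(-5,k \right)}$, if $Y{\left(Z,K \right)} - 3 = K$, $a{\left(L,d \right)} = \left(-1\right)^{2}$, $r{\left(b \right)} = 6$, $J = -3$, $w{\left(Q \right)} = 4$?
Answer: $9$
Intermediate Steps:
$k = 6$
$a{\left(L,d \right)} = 1$
$Y{\left(Z,K \right)} = 3 + K$
$a{\left(w{\left(-3 \right)},-30 \right)} Y{\left(-5,k \right)} = 1 \left(3 + 6\right) = 1 \cdot 9 = 9$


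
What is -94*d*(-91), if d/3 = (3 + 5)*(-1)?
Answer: -205296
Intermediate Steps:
d = -24 (d = 3*((3 + 5)*(-1)) = 3*(8*(-1)) = 3*(-8) = -24)
-94*d*(-91) = -94*(-24)*(-91) = 2256*(-91) = -205296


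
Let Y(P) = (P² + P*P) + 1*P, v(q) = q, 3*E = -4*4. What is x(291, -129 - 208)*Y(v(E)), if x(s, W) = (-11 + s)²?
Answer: 36377600/9 ≈ 4.0420e+6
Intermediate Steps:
E = -16/3 (E = (-4*4)/3 = (⅓)*(-16) = -16/3 ≈ -5.3333)
Y(P) = P + 2*P² (Y(P) = (P² + P²) + P = 2*P² + P = P + 2*P²)
x(291, -129 - 208)*Y(v(E)) = (-11 + 291)²*(-16*(1 + 2*(-16/3))/3) = 280²*(-16*(1 - 32/3)/3) = 78400*(-16/3*(-29/3)) = 78400*(464/9) = 36377600/9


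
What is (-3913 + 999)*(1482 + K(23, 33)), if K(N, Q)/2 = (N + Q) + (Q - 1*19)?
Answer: -4726508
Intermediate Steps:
K(N, Q) = -38 + 2*N + 4*Q (K(N, Q) = 2*((N + Q) + (Q - 1*19)) = 2*((N + Q) + (Q - 19)) = 2*((N + Q) + (-19 + Q)) = 2*(-19 + N + 2*Q) = -38 + 2*N + 4*Q)
(-3913 + 999)*(1482 + K(23, 33)) = (-3913 + 999)*(1482 + (-38 + 2*23 + 4*33)) = -2914*(1482 + (-38 + 46 + 132)) = -2914*(1482 + 140) = -2914*1622 = -4726508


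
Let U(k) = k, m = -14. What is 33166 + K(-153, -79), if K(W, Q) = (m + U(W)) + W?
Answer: 32846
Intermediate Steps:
K(W, Q) = -14 + 2*W (K(W, Q) = (-14 + W) + W = -14 + 2*W)
33166 + K(-153, -79) = 33166 + (-14 + 2*(-153)) = 33166 + (-14 - 306) = 33166 - 320 = 32846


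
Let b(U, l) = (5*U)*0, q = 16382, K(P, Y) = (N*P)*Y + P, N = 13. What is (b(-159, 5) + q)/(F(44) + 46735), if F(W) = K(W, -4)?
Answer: 16382/44491 ≈ 0.36821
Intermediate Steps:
K(P, Y) = P + 13*P*Y (K(P, Y) = (13*P)*Y + P = 13*P*Y + P = P + 13*P*Y)
F(W) = -51*W (F(W) = W*(1 + 13*(-4)) = W*(1 - 52) = W*(-51) = -51*W)
b(U, l) = 0
(b(-159, 5) + q)/(F(44) + 46735) = (0 + 16382)/(-51*44 + 46735) = 16382/(-2244 + 46735) = 16382/44491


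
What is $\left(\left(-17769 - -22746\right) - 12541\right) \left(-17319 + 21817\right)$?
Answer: $-34022872$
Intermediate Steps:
$\left(\left(-17769 - -22746\right) - 12541\right) \left(-17319 + 21817\right) = \left(\left(-17769 + 22746\right) - 12541\right) 4498 = \left(4977 - 12541\right) 4498 = \left(-7564\right) 4498 = -34022872$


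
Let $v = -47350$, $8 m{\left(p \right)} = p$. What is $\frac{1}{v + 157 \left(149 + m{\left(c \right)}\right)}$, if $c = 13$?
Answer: $- \frac{8}{189615} \approx -4.2191 \cdot 10^{-5}$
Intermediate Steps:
$m{\left(p \right)} = \frac{p}{8}$
$\frac{1}{v + 157 \left(149 + m{\left(c \right)}\right)} = \frac{1}{-47350 + 157 \left(149 + \frac{1}{8} \cdot 13\right)} = \frac{1}{-47350 + 157 \left(149 + \frac{13}{8}\right)} = \frac{1}{-47350 + 157 \cdot \frac{1205}{8}} = \frac{1}{-47350 + \frac{189185}{8}} = \frac{1}{- \frac{189615}{8}} = - \frac{8}{189615}$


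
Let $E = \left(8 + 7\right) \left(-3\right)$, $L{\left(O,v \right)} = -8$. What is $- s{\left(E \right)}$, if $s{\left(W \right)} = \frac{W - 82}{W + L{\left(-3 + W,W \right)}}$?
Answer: $- \frac{127}{53} \approx -2.3962$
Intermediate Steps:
$E = -45$ ($E = 15 \left(-3\right) = -45$)
$s{\left(W \right)} = \frac{-82 + W}{-8 + W}$ ($s{\left(W \right)} = \frac{W - 82}{W - 8} = \frac{-82 + W}{-8 + W}$)
$- s{\left(E \right)} = - \frac{-82 - 45}{-8 - 45} = - \frac{-127}{-53} = - \frac{\left(-1\right) \left(-127\right)}{53} = \left(-1\right) \frac{127}{53} = - \frac{127}{53}$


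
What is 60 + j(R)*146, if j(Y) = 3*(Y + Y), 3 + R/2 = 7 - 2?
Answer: 3564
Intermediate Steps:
R = 4 (R = -6 + 2*(7 - 2) = -6 + 2*5 = -6 + 10 = 4)
j(Y) = 6*Y (j(Y) = 3*(2*Y) = 6*Y)
60 + j(R)*146 = 60 + (6*4)*146 = 60 + 24*146 = 60 + 3504 = 3564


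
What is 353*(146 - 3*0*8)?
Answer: 51538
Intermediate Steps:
353*(146 - 3*0*8) = 353*(146 + 0*8) = 353*(146 + 0) = 353*146 = 51538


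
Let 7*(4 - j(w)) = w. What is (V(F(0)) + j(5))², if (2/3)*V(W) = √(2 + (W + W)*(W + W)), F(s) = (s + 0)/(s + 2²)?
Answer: 1499/98 + 69*√2/7 ≈ 29.236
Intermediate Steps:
j(w) = 4 - w/7
F(s) = s/(4 + s) (F(s) = s/(s + 4) = s/(4 + s))
V(W) = 3*√(2 + 4*W²)/2 (V(W) = 3*√(2 + (W + W)*(W + W))/2 = 3*√(2 + (2*W)*(2*W))/2 = 3*√(2 + 4*W²)/2)
(V(F(0)) + j(5))² = (3*√(2 + 4*(0/(4 + 0))²)/2 + (4 - ⅐*5))² = (3*√(2 + 4*(0/4)²)/2 + (4 - 5/7))² = (3*√(2 + 4*(0*(¼))²)/2 + 23/7)² = (3*√(2 + 4*0²)/2 + 23/7)² = (3*√(2 + 4*0)/2 + 23/7)² = (3*√(2 + 0)/2 + 23/7)² = (3*√2/2 + 23/7)² = (23/7 + 3*√2/2)²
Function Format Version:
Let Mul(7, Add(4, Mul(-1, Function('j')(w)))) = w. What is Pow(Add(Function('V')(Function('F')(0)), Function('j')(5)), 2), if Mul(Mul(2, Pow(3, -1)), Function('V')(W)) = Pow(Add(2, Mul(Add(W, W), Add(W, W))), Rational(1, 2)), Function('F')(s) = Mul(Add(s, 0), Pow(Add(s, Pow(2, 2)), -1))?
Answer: Add(Rational(1499, 98), Mul(Rational(69, 7), Pow(2, Rational(1, 2)))) ≈ 29.236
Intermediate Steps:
Function('j')(w) = Add(4, Mul(Rational(-1, 7), w))
Function('F')(s) = Mul(s, Pow(Add(4, s), -1)) (Function('F')(s) = Mul(s, Pow(Add(s, 4), -1)) = Mul(s, Pow(Add(4, s), -1)))
Function('V')(W) = Mul(Rational(3, 2), Pow(Add(2, Mul(4, Pow(W, 2))), Rational(1, 2))) (Function('V')(W) = Mul(Rational(3, 2), Pow(Add(2, Mul(Add(W, W), Add(W, W))), Rational(1, 2))) = Mul(Rational(3, 2), Pow(Add(2, Mul(Mul(2, W), Mul(2, W))), Rational(1, 2))) = Mul(Rational(3, 2), Pow(Add(2, Mul(4, Pow(W, 2))), Rational(1, 2))))
Pow(Add(Function('V')(Function('F')(0)), Function('j')(5)), 2) = Pow(Add(Mul(Rational(3, 2), Pow(Add(2, Mul(4, Pow(Mul(0, Pow(Add(4, 0), -1)), 2))), Rational(1, 2))), Add(4, Mul(Rational(-1, 7), 5))), 2) = Pow(Add(Mul(Rational(3, 2), Pow(Add(2, Mul(4, Pow(Mul(0, Pow(4, -1)), 2))), Rational(1, 2))), Add(4, Rational(-5, 7))), 2) = Pow(Add(Mul(Rational(3, 2), Pow(Add(2, Mul(4, Pow(Mul(0, Rational(1, 4)), 2))), Rational(1, 2))), Rational(23, 7)), 2) = Pow(Add(Mul(Rational(3, 2), Pow(Add(2, Mul(4, Pow(0, 2))), Rational(1, 2))), Rational(23, 7)), 2) = Pow(Add(Mul(Rational(3, 2), Pow(Add(2, Mul(4, 0)), Rational(1, 2))), Rational(23, 7)), 2) = Pow(Add(Mul(Rational(3, 2), Pow(Add(2, 0), Rational(1, 2))), Rational(23, 7)), 2) = Pow(Add(Mul(Rational(3, 2), Pow(2, Rational(1, 2))), Rational(23, 7)), 2) = Pow(Add(Rational(23, 7), Mul(Rational(3, 2), Pow(2, Rational(1, 2)))), 2)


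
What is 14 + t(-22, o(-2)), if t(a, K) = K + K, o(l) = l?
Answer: 10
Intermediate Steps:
t(a, K) = 2*K
14 + t(-22, o(-2)) = 14 + 2*(-2) = 14 - 4 = 10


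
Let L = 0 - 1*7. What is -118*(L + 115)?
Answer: -12744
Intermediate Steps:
L = -7 (L = 0 - 7 = -7)
-118*(L + 115) = -118*(-7 + 115) = -118*108 = -12744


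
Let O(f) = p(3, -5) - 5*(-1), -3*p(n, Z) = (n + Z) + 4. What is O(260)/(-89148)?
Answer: -13/267444 ≈ -4.8608e-5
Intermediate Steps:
p(n, Z) = -4/3 - Z/3 - n/3 (p(n, Z) = -((n + Z) + 4)/3 = -((Z + n) + 4)/3 = -(4 + Z + n)/3 = -4/3 - Z/3 - n/3)
O(f) = 13/3 (O(f) = (-4/3 - ⅓*(-5) - ⅓*3) - 5*(-1) = (-4/3 + 5/3 - 1) + 5 = -⅔ + 5 = 13/3)
O(260)/(-89148) = (13/3)/(-89148) = (13/3)*(-1/89148) = -13/267444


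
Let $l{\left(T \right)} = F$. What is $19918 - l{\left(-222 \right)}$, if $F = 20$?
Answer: $19898$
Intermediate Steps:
$l{\left(T \right)} = 20$
$19918 - l{\left(-222 \right)} = 19918 - 20 = 19898$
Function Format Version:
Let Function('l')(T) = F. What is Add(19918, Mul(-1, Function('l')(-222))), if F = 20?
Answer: 19898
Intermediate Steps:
Function('l')(T) = 20
Add(19918, Mul(-1, Function('l')(-222))) = Add(19918, Mul(-1, 20)) = Add(19918, -20) = 19898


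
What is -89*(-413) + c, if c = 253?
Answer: 37010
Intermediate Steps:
-89*(-413) + c = -89*(-413) + 253 = 36757 + 253 = 37010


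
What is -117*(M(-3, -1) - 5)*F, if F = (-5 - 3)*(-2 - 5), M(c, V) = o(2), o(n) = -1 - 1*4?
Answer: 65520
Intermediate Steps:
o(n) = -5 (o(n) = -1 - 4 = -5)
M(c, V) = -5
F = 56 (F = -8*(-7) = 56)
-117*(M(-3, -1) - 5)*F = -117*(-5 - 5)*56 = -(-1170)*56 = -117*(-560) = 65520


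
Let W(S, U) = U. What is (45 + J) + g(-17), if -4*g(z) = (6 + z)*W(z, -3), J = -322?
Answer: -1141/4 ≈ -285.25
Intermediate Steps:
g(z) = 9/2 + 3*z/4 (g(z) = -(6 + z)*(-3)/4 = -(-18 - 3*z)/4 = 9/2 + 3*z/4)
(45 + J) + g(-17) = (45 - 322) + (9/2 + (¾)*(-17)) = -277 + (9/2 - 51/4) = -277 - 33/4 = -1141/4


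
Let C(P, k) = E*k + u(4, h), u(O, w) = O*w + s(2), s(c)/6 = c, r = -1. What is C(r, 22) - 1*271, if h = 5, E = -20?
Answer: -679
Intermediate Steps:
s(c) = 6*c
u(O, w) = 12 + O*w (u(O, w) = O*w + 6*2 = O*w + 12 = 12 + O*w)
C(P, k) = 32 - 20*k (C(P, k) = -20*k + (12 + 4*5) = -20*k + (12 + 20) = -20*k + 32 = 32 - 20*k)
C(r, 22) - 1*271 = (32 - 20*22) - 1*271 = (32 - 440) - 271 = -408 - 271 = -679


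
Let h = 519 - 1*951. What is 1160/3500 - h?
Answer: 75658/175 ≈ 432.33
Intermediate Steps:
h = -432 (h = 519 - 951 = -432)
1160/3500 - h = 1160/3500 - 1*(-432) = 1160*(1/3500) + 432 = 58/175 + 432 = 75658/175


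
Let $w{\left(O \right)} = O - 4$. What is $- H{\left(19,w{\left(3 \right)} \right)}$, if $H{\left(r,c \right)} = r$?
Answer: $-19$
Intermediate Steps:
$w{\left(O \right)} = -4 + O$
$- H{\left(19,w{\left(3 \right)} \right)} = \left(-1\right) 19 = -19$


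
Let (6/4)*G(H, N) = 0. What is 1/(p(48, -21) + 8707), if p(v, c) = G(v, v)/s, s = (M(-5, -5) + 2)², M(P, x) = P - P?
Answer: 1/8707 ≈ 0.00011485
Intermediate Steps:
M(P, x) = 0
G(H, N) = 0 (G(H, N) = (⅔)*0 = 0)
s = 4 (s = (0 + 2)² = 2² = 4)
p(v, c) = 0 (p(v, c) = 0/4 = 0*(¼) = 0)
1/(p(48, -21) + 8707) = 1/(0 + 8707) = 1/8707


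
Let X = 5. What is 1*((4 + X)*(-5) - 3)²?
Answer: 2304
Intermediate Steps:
1*((4 + X)*(-5) - 3)² = 1*((4 + 5)*(-5) - 3)² = 1*(9*(-5) - 3)² = 1*(-45 - 3)² = 1*(-48)² = 1*2304 = 2304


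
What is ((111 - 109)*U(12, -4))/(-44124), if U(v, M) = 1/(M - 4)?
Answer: 1/176496 ≈ 5.6659e-6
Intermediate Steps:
U(v, M) = 1/(-4 + M)
((111 - 109)*U(12, -4))/(-44124) = ((111 - 109)/(-4 - 4))/(-44124) = (2/(-8))*(-1/44124) = (2*(-1/8))*(-1/44124) = -1/4*(-1/44124) = 1/176496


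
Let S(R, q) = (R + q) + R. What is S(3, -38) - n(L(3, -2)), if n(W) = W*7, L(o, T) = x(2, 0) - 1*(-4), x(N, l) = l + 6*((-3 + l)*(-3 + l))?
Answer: -438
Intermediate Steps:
S(R, q) = q + 2*R
x(N, l) = l + 6*(-3 + l)²
L(o, T) = 58 (L(o, T) = (0 + 6*(-3 + 0)²) - 1*(-4) = (0 + 6*(-3)²) + 4 = (0 + 6*9) + 4 = (0 + 54) + 4 = 54 + 4 = 58)
n(W) = 7*W
S(3, -38) - n(L(3, -2)) = (-38 + 2*3) - 7*58 = (-38 + 6) - 1*406 = -32 - 406 = -438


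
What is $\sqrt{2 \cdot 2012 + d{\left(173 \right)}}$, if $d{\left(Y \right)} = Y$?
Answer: $\sqrt{4197} \approx 64.784$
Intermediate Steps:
$\sqrt{2 \cdot 2012 + d{\left(173 \right)}} = \sqrt{2 \cdot 2012 + 173} = \sqrt{4024 + 173} = \sqrt{4197}$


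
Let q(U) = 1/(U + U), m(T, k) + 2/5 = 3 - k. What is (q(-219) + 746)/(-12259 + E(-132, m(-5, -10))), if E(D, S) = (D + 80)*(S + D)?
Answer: -1633735/13249938 ≈ -0.12330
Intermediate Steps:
m(T, k) = 13/5 - k (m(T, k) = -2/5 + (3 - k) = 13/5 - k)
q(U) = 1/(2*U)
E(D, S) = (80 + D)*(D + S)
(q(-219) + 746)/(-12259 + E(-132, m(-5, -10))) = ((1/2)/(-219) + 746)/(-12259 + ((-132)**2 + 80*(-132) + 80*(13/5 - 1*(-10)) - 132*(13/5 - 1*(-10)))) = ((1/2)*(-1/219) + 746)/(-12259 + (17424 - 10560 + 80*(13/5 + 10) - 132*(13/5 + 10))) = (-1/438 + 746)/(-12259 + (17424 - 10560 + 80*(63/5) - 132*63/5)) = 326747/(438*(-12259 + (17424 - 10560 + 1008 - 8316/5))) = 326747/(438*(-12259 + 31044/5)) = 326747/(438*(-30251/5)) = (326747/438)*(-5/30251) = -1633735/13249938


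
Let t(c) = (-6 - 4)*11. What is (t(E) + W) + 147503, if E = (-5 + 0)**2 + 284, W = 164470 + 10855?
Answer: 322718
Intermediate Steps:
W = 175325
E = 309 (E = (-5)**2 + 284 = 25 + 284 = 309)
t(c) = -110 (t(c) = -10*11 = -110)
(t(E) + W) + 147503 = (-110 + 175325) + 147503 = 175215 + 147503 = 322718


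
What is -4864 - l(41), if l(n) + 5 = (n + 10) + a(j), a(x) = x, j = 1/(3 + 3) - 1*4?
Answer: -29437/6 ≈ -4906.2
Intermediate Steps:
j = -23/6 (j = 1/6 - 4 = ⅙ - 4 = -23/6 ≈ -3.8333)
l(n) = 7/6 + n (l(n) = -5 + ((n + 10) - 23/6) = -5 + ((10 + n) - 23/6) = -5 + (37/6 + n) = 7/6 + n)
-4864 - l(41) = -4864 - (7/6 + 41) = -4864 - 1*253/6 = -4864 - 253/6 = -29437/6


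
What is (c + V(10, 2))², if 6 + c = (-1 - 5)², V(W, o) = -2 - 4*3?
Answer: 256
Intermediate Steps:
V(W, o) = -14 (V(W, o) = -2 - 12 = -14)
c = 30 (c = -6 + (-1 - 5)² = -6 + (-6)² = -6 + 36 = 30)
(c + V(10, 2))² = (30 - 14)² = 16² = 256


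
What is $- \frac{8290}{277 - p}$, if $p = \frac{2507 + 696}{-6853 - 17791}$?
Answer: $- \frac{204298760}{6829591} \approx -29.914$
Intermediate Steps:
$p = - \frac{3203}{24644}$ ($p = \frac{3203}{-24644} = 3203 \left(- \frac{1}{24644}\right) = - \frac{3203}{24644} \approx -0.12997$)
$- \frac{8290}{277 - p} = - \frac{8290}{277 - - \frac{3203}{24644}} = - \frac{8290}{277 + \frac{3203}{24644}} = - \frac{8290}{\frac{6829591}{24644}} = \left(-8290\right) \frac{24644}{6829591} = - \frac{204298760}{6829591}$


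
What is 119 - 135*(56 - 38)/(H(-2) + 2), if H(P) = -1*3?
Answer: 2549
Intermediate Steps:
H(P) = -3
119 - 135*(56 - 38)/(H(-2) + 2) = 119 - 135*(56 - 38)/(-3 + 2) = 119 - 2430/(-1) = 119 - 2430*(-1) = 119 - 135*(-18) = 119 + 2430 = 2549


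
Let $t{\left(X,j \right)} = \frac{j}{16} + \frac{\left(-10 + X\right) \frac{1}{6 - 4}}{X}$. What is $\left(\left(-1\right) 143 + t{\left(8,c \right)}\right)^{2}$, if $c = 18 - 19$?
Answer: $\frac{5248681}{256} \approx 20503.0$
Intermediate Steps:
$c = -1$
$t{\left(X,j \right)} = \frac{j}{16} + \frac{-5 + \frac{X}{2}}{X}$ ($t{\left(X,j \right)} = j \frac{1}{16} + \frac{\left(-10 + X\right) \frac{1}{2}}{X} = \frac{j}{16} + \frac{\left(-10 + X\right) \frac{1}{2}}{X} = \frac{j}{16} + \frac{-5 + \frac{X}{2}}{X}$)
$\left(\left(-1\right) 143 + t{\left(8,c \right)}\right)^{2} = \left(\left(-1\right) 143 + \frac{-80 + 8 \left(8 - 1\right)}{16 \cdot 8}\right)^{2} = \left(-143 + \frac{1}{16} \cdot \frac{1}{8} \left(-80 + 8 \cdot 7\right)\right)^{2} = \left(-143 + \frac{1}{16} \cdot \frac{1}{8} \left(-80 + 56\right)\right)^{2} = \left(-143 + \frac{1}{16} \cdot \frac{1}{8} \left(-24\right)\right)^{2} = \left(-143 - \frac{3}{16}\right)^{2} = \left(- \frac{2291}{16}\right)^{2} = \frac{5248681}{256}$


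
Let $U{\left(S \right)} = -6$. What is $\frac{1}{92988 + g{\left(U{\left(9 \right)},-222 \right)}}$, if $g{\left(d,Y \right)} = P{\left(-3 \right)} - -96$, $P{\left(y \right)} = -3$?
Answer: $\frac{1}{93081} \approx 1.0743 \cdot 10^{-5}$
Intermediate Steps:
$g{\left(d,Y \right)} = 93$ ($g{\left(d,Y \right)} = -3 - -96 = -3 + 96 = 93$)
$\frac{1}{92988 + g{\left(U{\left(9 \right)},-222 \right)}} = \frac{1}{92988 + 93} = \frac{1}{93081}$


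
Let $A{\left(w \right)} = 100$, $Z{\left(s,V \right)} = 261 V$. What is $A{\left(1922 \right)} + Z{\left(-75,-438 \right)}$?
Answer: $-114218$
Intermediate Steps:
$A{\left(1922 \right)} + Z{\left(-75,-438 \right)} = 100 + 261 \left(-438\right) = 100 - 114318 = -114218$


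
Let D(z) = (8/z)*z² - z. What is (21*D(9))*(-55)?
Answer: -72765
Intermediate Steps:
D(z) = 7*z (D(z) = 8*z - z = 7*z)
(21*D(9))*(-55) = (21*(7*9))*(-55) = (21*63)*(-55) = 1323*(-55) = -72765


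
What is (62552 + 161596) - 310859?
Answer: -86711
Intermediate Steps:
(62552 + 161596) - 310859 = 224148 - 310859 = -86711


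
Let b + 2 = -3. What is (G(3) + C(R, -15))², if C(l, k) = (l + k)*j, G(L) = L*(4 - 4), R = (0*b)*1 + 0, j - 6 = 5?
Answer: 27225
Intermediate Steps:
j = 11 (j = 6 + 5 = 11)
b = -5 (b = -2 - 3 = -5)
R = 0 (R = (0*(-5))*1 + 0 = 0*1 + 0 = 0 + 0 = 0)
G(L) = 0 (G(L) = L*0 = 0)
C(l, k) = 11*k + 11*l (C(l, k) = (l + k)*11 = (k + l)*11 = 11*k + 11*l)
(G(3) + C(R, -15))² = (0 + (11*(-15) + 11*0))² = (0 + (-165 + 0))² = (0 - 165)² = (-165)² = 27225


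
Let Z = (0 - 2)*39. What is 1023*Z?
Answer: -79794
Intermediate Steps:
Z = -78 (Z = -2*39 = -78)
1023*Z = 1023*(-78) = -79794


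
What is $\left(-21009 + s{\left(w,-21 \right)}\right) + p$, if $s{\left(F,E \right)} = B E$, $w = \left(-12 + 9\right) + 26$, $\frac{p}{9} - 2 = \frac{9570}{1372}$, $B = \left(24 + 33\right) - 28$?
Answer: $- \frac{14774535}{686} \approx -21537.0$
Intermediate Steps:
$B = 29$ ($B = 57 - 28 = 29$)
$p = \frac{55413}{686}$ ($p = 18 + 9 \cdot \frac{9570}{1372} = 18 + 9 \cdot 9570 \cdot \frac{1}{1372} = 18 + 9 \cdot \frac{4785}{686} = 18 + \frac{43065}{686} = \frac{55413}{686} \approx 80.777$)
$w = 23$ ($w = -3 + 26 = 23$)
$s{\left(F,E \right)} = 29 E$
$\left(-21009 + s{\left(w,-21 \right)}\right) + p = \left(-21009 + 29 \left(-21\right)\right) + \frac{55413}{686} = \left(-21009 - 609\right) + \frac{55413}{686} = -21618 + \frac{55413}{686} = - \frac{14774535}{686}$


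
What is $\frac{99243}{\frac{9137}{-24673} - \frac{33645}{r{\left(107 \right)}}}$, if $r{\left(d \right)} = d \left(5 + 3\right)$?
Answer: $- \frac{2096020893384}{837944357} \approx -2501.4$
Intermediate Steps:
$r{\left(d \right)} = 8 d$ ($r{\left(d \right)} = d 8 = 8 d$)
$\frac{99243}{\frac{9137}{-24673} - \frac{33645}{r{\left(107 \right)}}} = \frac{99243}{\frac{9137}{-24673} - \frac{33645}{8 \cdot 107}} = \frac{99243}{9137 \left(- \frac{1}{24673}\right) - \frac{33645}{856}} = \frac{99243}{- \frac{9137}{24673} - \frac{33645}{856}} = \frac{99243}{- \frac{837944357}{21120088}} = 99243 \left(- \frac{21120088}{837944357}\right) = - \frac{2096020893384}{837944357}$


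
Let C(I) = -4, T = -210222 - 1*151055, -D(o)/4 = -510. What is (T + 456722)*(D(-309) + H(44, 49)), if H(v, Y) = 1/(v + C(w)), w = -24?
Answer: 1557681489/8 ≈ 1.9471e+8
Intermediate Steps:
D(o) = 2040 (D(o) = -4*(-510) = 2040)
T = -361277 (T = -210222 - 151055 = -361277)
H(v, Y) = 1/(-4 + v) (H(v, Y) = 1/(v - 4) = 1/(-4 + v))
(T + 456722)*(D(-309) + H(44, 49)) = (-361277 + 456722)*(2040 + 1/(-4 + 44)) = 95445*(2040 + 1/40) = 95445*(81601/40) = 1557681489/8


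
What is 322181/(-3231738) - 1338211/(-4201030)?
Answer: 742813823572/3394157072535 ≈ 0.21885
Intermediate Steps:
322181/(-3231738) - 1338211/(-4201030) = 322181*(-1/3231738) - 1338211*(-1/4201030) = -322181/3231738 + 1338211/4201030 = 742813823572/3394157072535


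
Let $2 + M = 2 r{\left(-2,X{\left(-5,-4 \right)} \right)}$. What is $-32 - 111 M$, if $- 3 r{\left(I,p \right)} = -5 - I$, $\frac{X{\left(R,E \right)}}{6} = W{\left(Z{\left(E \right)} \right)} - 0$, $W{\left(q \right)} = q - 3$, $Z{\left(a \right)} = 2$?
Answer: $-32$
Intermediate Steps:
$W{\left(q \right)} = -3 + q$ ($W{\left(q \right)} = q - 3 = -3 + q$)
$X{\left(R,E \right)} = -6$ ($X{\left(R,E \right)} = 6 \left(\left(-3 + 2\right) - 0\right) = 6 \left(-1 + 0\right) = 6 \left(-1\right) = -6$)
$r{\left(I,p \right)} = \frac{5}{3} + \frac{I}{3}$ ($r{\left(I,p \right)} = - \frac{-5 - I}{3} = \frac{5}{3} + \frac{I}{3}$)
$M = 0$ ($M = -2 + 2 \left(\frac{5}{3} + \frac{1}{3} \left(-2\right)\right) = -2 + 2 \left(\frac{5}{3} - \frac{2}{3}\right) = -2 + 2 \cdot 1 = -2 + 2 = 0$)
$-32 - 111 M = -32 - 0 = -32 + 0 = -32$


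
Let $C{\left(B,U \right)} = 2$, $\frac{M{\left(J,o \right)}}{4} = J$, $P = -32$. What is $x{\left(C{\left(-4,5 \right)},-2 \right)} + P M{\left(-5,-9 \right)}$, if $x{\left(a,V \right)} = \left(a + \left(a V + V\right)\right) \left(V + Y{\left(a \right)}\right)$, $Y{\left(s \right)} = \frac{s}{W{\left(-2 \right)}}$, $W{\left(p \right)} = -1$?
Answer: $656$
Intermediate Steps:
$M{\left(J,o \right)} = 4 J$
$Y{\left(s \right)} = - s$ ($Y{\left(s \right)} = \frac{s}{-1} = s \left(-1\right) = - s$)
$x{\left(a,V \right)} = \left(V - a\right) \left(V + a + V a\right)$ ($x{\left(a,V \right)} = \left(a + \left(a V + V\right)\right) \left(V - a\right) = \left(a + \left(V a + V\right)\right) \left(V - a\right) = \left(a + \left(V + V a\right)\right) \left(V - a\right) = \left(V + a + V a\right) \left(V - a\right) = \left(V - a\right) \left(V + a + V a\right)$)
$x{\left(C{\left(-4,5 \right)},-2 \right)} + P M{\left(-5,-9 \right)} = \left(\left(-2\right)^{2} - 2^{2} + 2 \left(-2\right)^{2} - - 2 \cdot 2^{2}\right) - 32 \cdot 4 \left(-5\right) = \left(4 - 4 + 2 \cdot 4 - \left(-2\right) 4\right) - -640 = \left(4 - 4 + 8 + 8\right) + 640 = 16 + 640 = 656$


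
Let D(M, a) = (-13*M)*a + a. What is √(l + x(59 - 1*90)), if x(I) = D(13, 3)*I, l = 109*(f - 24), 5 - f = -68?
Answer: √20965 ≈ 144.79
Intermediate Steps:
f = 73 (f = 5 - 1*(-68) = 5 + 68 = 73)
D(M, a) = a - 13*M*a (D(M, a) = -13*M*a + a = a - 13*M*a)
l = 5341 (l = 109*(73 - 24) = 109*49 = 5341)
x(I) = -504*I (x(I) = (3*(1 - 13*13))*I = (3*(1 - 169))*I = (3*(-168))*I = -504*I)
√(l + x(59 - 1*90)) = √(5341 - 504*(59 - 1*90)) = √(5341 - 504*(59 - 90)) = √(5341 - 504*(-31)) = √(5341 + 15624) = √20965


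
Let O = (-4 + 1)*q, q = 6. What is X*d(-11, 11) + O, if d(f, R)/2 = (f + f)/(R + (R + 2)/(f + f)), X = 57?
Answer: -59298/229 ≈ -258.94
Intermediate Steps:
d(f, R) = 4*f/(R + (2 + R)/(2*f)) (d(f, R) = 2*((f + f)/(R + (R + 2)/(f + f))) = 2*((2*f)/(R + (2 + R)/((2*f)))) = 2*((2*f)/(R + (2 + R)*(1/(2*f)))) = 2*((2*f)/(R + (2 + R)/(2*f))) = 2*(2*f/(R + (2 + R)/(2*f))) = 4*f/(R + (2 + R)/(2*f)))
O = -18 (O = (-4 + 1)*6 = -3*6 = -18)
X*d(-11, 11) + O = 57*(8*(-11)²/(2 + 11 + 2*11*(-11))) - 18 = 57*(8*121/(2 + 11 - 242)) - 18 = 57*(8*121/(-229)) - 18 = 57*(8*121*(-1/229)) - 18 = 57*(-968/229) - 18 = -55176/229 - 18 = -59298/229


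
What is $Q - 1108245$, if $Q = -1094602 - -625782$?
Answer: $-1577065$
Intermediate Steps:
$Q = -468820$ ($Q = -1094602 + 625782 = -468820$)
$Q - 1108245 = -468820 - 1108245 = -1577065$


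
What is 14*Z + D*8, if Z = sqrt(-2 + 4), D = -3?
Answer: -24 + 14*sqrt(2) ≈ -4.2010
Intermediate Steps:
Z = sqrt(2) ≈ 1.4142
14*Z + D*8 = 14*sqrt(2) - 3*8 = 14*sqrt(2) - 24 = -24 + 14*sqrt(2)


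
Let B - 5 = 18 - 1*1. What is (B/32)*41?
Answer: 451/16 ≈ 28.188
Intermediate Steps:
B = 22 (B = 5 + (18 - 1*1) = 5 + (18 - 1) = 5 + 17 = 22)
(B/32)*41 = (22/32)*41 = (22*(1/32))*41 = (11/16)*41 = 451/16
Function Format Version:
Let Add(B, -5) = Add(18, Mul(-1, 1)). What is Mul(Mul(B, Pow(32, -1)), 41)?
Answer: Rational(451, 16) ≈ 28.188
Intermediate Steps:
B = 22 (B = Add(5, Add(18, Mul(-1, 1))) = Add(5, Add(18, -1)) = Add(5, 17) = 22)
Mul(Mul(B, Pow(32, -1)), 41) = Mul(Mul(22, Pow(32, -1)), 41) = Mul(Mul(22, Rational(1, 32)), 41) = Mul(Rational(11, 16), 41) = Rational(451, 16)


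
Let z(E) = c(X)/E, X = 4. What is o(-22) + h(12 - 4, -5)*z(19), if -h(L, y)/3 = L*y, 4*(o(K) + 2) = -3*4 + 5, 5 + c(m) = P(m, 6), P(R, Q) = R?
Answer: -765/76 ≈ -10.066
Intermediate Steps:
c(m) = -5 + m
z(E) = -1/E (z(E) = (-5 + 4)/E = -1/E)
o(K) = -15/4 (o(K) = -2 + (-3*4 + 5)/4 = -2 + (-12 + 5)/4 = -2 + (¼)*(-7) = -2 - 7/4 = -15/4)
h(L, y) = -3*L*y
o(-22) + h(12 - 4, -5)*z(19) = -15/4 + (-3*(12 - 4)*(-5))*(-1/19) = -15/4 + (-3*8*(-5))*(-1*1/19) = -15/4 + 120*(-1/19) = -15/4 - 120/19 = -765/76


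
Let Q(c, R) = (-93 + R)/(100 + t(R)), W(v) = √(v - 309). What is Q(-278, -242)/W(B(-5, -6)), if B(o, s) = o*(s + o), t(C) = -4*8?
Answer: 335*I*√254/17272 ≈ 0.30911*I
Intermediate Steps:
t(C) = -32
B(o, s) = o*(o + s)
W(v) = √(-309 + v)
Q(c, R) = -93/68 + R/68 (Q(c, R) = (-93 + R)/(100 - 32) = (-93 + R)/68 = (-93 + R)*(1/68) = -93/68 + R/68)
Q(-278, -242)/W(B(-5, -6)) = (-93/68 + (1/68)*(-242))/(√(-309 - 5*(-5 - 6))) = (-93/68 - 121/34)/(√(-309 - 5*(-11))) = -335/(68*√(-309 + 55)) = -335*(-I*√254/254)/68 = -(-335)*I*√254/17272 = 335*I*√254/17272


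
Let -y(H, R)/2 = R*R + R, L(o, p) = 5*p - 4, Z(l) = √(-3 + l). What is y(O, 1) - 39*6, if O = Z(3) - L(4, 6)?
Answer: -238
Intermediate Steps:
L(o, p) = -4 + 5*p
O = -26 (O = √(-3 + 3) - (-4 + 5*6) = √0 - (-4 + 30) = 0 - 1*26 = 0 - 26 = -26)
y(H, R) = -2*R - 2*R² (y(H, R) = -2*(R*R + R) = -2*(R² + R) = -2*(R + R²) = -2*R - 2*R²)
y(O, 1) - 39*6 = -2*1*(1 + 1) - 39*6 = -2*1*2 - 234 = -4 - 234 = -238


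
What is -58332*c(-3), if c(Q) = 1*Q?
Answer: 174996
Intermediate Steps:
c(Q) = Q
-58332*c(-3) = -58332*(-3) = 174996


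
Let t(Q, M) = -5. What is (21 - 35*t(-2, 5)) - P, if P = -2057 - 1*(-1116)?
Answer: 1137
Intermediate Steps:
P = -941 (P = -2057 + 1116 = -941)
(21 - 35*t(-2, 5)) - P = (21 - 35*(-5)) - 1*(-941) = (21 + 175) + 941 = 196 + 941 = 1137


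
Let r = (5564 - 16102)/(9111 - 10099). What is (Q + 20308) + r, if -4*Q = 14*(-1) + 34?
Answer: 10034951/494 ≈ 20314.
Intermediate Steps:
r = 5269/494 (r = -10538/(-988) = -10538*(-1/988) = 5269/494 ≈ 10.666)
Q = -5 (Q = -(14*(-1) + 34)/4 = -(-14 + 34)/4 = -1/4*20 = -5)
(Q + 20308) + r = (-5 + 20308) + 5269/494 = 20303 + 5269/494 = 10034951/494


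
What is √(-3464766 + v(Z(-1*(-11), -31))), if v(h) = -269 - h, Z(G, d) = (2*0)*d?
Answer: 7*I*√70715 ≈ 1861.5*I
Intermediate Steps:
Z(G, d) = 0 (Z(G, d) = 0*d = 0)
√(-3464766 + v(Z(-1*(-11), -31))) = √(-3464766 + (-269 - 1*0)) = √(-3464766 + (-269 + 0)) = √(-3464766 - 269) = √(-3465035) = 7*I*√70715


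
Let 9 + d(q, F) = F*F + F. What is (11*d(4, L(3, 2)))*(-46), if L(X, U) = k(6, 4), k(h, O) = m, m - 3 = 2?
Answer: -10626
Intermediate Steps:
m = 5 (m = 3 + 2 = 5)
k(h, O) = 5
L(X, U) = 5
d(q, F) = -9 + F + F**2 (d(q, F) = -9 + (F*F + F) = -9 + (F**2 + F) = -9 + (F + F**2) = -9 + F + F**2)
(11*d(4, L(3, 2)))*(-46) = (11*(-9 + 5 + 5**2))*(-46) = (11*(-9 + 5 + 25))*(-46) = (11*21)*(-46) = 231*(-46) = -10626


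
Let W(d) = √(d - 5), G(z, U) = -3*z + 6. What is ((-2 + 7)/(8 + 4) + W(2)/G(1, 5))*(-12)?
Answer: -5 - 4*I*√3 ≈ -5.0 - 6.9282*I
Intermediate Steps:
G(z, U) = 6 - 3*z
W(d) = √(-5 + d)
((-2 + 7)/(8 + 4) + W(2)/G(1, 5))*(-12) = ((-2 + 7)/(8 + 4) + √(-5 + 2)/(6 - 3*1))*(-12) = (5/12 + √(-3)/(6 - 3))*(-12) = (5*(1/12) + (I*√3)/3)*(-12) = (5/12 + (I*√3)*(⅓))*(-12) = (5/12 + I*√3/3)*(-12) = -5 - 4*I*√3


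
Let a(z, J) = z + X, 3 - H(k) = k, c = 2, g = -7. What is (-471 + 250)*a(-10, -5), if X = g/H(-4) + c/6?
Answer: 7072/3 ≈ 2357.3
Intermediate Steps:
H(k) = 3 - k
X = -⅔ (X = -7/(3 - 1*(-4)) + 2/6 = -7/(3 + 4) + 2*(⅙) = -7/7 + ⅓ = -7*⅐ + ⅓ = -1 + ⅓ = -⅔ ≈ -0.66667)
a(z, J) = -⅔ + z (a(z, J) = z - ⅔ = -⅔ + z)
(-471 + 250)*a(-10, -5) = (-471 + 250)*(-⅔ - 10) = -221*(-32/3) = 7072/3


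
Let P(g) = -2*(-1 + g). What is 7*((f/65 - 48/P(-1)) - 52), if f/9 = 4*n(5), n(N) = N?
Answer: -5572/13 ≈ -428.62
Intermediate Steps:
f = 180 (f = 9*(4*5) = 9*20 = 180)
P(g) = 2 - 2*g
7*((f/65 - 48/P(-1)) - 52) = 7*((180/65 - 48/(2 - 2*(-1))) - 52) = 7*((180*(1/65) - 48/(2 + 2)) - 52) = 7*((36/13 - 48/4) - 52) = 7*((36/13 - 48*¼) - 52) = 7*((36/13 - 12) - 52) = 7*(-120/13 - 52) = 7*(-796/13) = -5572/13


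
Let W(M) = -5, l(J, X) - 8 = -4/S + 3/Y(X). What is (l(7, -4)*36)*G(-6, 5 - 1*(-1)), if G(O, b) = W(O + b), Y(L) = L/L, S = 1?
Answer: -1260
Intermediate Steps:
Y(L) = 1
l(J, X) = 7 (l(J, X) = 8 + (-4/1 + 3/1) = 8 + (-4*1 + 3*1) = 8 + (-4 + 3) = 8 - 1 = 7)
G(O, b) = -5
(l(7, -4)*36)*G(-6, 5 - 1*(-1)) = (7*36)*(-5) = 252*(-5) = -1260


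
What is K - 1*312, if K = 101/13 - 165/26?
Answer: -8075/26 ≈ -310.58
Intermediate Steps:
K = 37/26 (K = 101*(1/13) - 165*1/26 = 101/13 - 165/26 = 37/26 ≈ 1.4231)
K - 1*312 = 37/26 - 1*312 = 37/26 - 312 = -8075/26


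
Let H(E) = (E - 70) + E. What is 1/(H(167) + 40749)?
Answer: 1/41013 ≈ 2.4383e-5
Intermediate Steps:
H(E) = -70 + 2*E (H(E) = (-70 + E) + E = -70 + 2*E)
1/(H(167) + 40749) = 1/((-70 + 2*167) + 40749) = 1/((-70 + 334) + 40749) = 1/(264 + 40749) = 1/41013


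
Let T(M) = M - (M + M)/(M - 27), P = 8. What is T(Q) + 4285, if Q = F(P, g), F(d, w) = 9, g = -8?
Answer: 4295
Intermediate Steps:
Q = 9
T(M) = M - 2*M/(-27 + M)
T(Q) + 4285 = 9*(-29 + 9)/(-27 + 9) + 4285 = 9*(-20)/(-18) + 4285 = 9*(-1/18)*(-20) + 4285 = 10 + 4285 = 4295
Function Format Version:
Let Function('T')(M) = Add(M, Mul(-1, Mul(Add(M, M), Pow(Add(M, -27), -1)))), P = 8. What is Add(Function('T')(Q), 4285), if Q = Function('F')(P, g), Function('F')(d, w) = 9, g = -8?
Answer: 4295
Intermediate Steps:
Q = 9
Function('T')(M) = Add(M, Mul(-2, M, Pow(Add(-27, M), -1))) (Function('T')(M) = Add(M, Mul(-1, Mul(Mul(2, M), Pow(Add(-27, M), -1)))) = Add(M, Mul(-1, Mul(2, M, Pow(Add(-27, M), -1)))) = Add(M, Mul(-2, M, Pow(Add(-27, M), -1))))
Add(Function('T')(Q), 4285) = Add(Mul(9, Pow(Add(-27, 9), -1), Add(-29, 9)), 4285) = Add(Mul(9, Pow(-18, -1), -20), 4285) = Add(Mul(9, Rational(-1, 18), -20), 4285) = Add(10, 4285) = 4295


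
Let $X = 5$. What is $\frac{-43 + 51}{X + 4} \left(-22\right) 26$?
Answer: $- \frac{4576}{9} \approx -508.44$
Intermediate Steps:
$\frac{-43 + 51}{X + 4} \left(-22\right) 26 = \frac{-43 + 51}{5 + 4} \left(-22\right) 26 = \frac{8}{9} \left(-22\right) 26 = \left(- \frac{176}{9}\right) 26 = - \frac{4576}{9}$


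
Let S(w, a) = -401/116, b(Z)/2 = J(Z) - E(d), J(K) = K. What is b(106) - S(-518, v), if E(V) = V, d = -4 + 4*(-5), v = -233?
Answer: 30561/116 ≈ 263.46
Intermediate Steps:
d = -24 (d = -4 - 20 = -24)
b(Z) = 48 + 2*Z (b(Z) = 2*(Z - 1*(-24)) = 2*(Z + 24) = 2*(24 + Z) = 48 + 2*Z)
S(w, a) = -401/116 (S(w, a) = -401*1/116 = -401/116)
b(106) - S(-518, v) = (48 + 2*106) - 1*(-401/116) = (48 + 212) + 401/116 = 260 + 401/116 = 30561/116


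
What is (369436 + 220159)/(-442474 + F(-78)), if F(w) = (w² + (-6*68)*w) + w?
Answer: -589595/404644 ≈ -1.4571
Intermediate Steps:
F(w) = w² - 407*w (F(w) = (w² + (-1*408)*w) + w = (w² - 408*w) + w = w² - 407*w)
(369436 + 220159)/(-442474 + F(-78)) = (369436 + 220159)/(-442474 - 78*(-407 - 78)) = 589595/(-442474 - 78*(-485)) = 589595/(-442474 + 37830) = 589595/(-404644) = 589595*(-1/404644) = -589595/404644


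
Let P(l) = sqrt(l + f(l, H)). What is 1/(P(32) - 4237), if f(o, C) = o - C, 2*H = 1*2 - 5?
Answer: -8474/35904207 - sqrt(262)/35904207 ≈ -0.00023647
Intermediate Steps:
H = -3/2 (H = (1*2 - 5)/2 = (2 - 5)/2 = (1/2)*(-3) = -3/2 ≈ -1.5000)
P(l) = sqrt(3/2 + 2*l) (P(l) = sqrt(l + (l - 1*(-3/2))) = sqrt(l + (l + 3/2)) = sqrt(l + (3/2 + l)) = sqrt(3/2 + 2*l))
1/(P(32) - 4237) = 1/(sqrt(6 + 8*32)/2 - 4237) = 1/(sqrt(6 + 256)/2 - 4237) = 1/(sqrt(262)/2 - 4237) = 1/(-4237 + sqrt(262)/2)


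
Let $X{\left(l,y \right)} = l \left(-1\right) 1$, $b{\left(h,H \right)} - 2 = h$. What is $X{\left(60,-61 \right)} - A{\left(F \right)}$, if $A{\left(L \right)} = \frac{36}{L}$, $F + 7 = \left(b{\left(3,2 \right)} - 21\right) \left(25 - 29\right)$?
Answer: $- \frac{1152}{19} \approx -60.632$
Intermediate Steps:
$b{\left(h,H \right)} = 2 + h$
$X{\left(l,y \right)} = - l$ ($X{\left(l,y \right)} = - l 1 = - l$)
$F = 57$ ($F = -7 + \left(\left(2 + 3\right) - 21\right) \left(25 - 29\right) = -7 + \left(5 - 21\right) \left(-4\right) = -7 - -64 = -7 + 64 = 57$)
$X{\left(60,-61 \right)} - A{\left(F \right)} = \left(-1\right) 60 - \frac{36}{57} = -60 - 36 \cdot \frac{1}{57} = -60 - \frac{12}{19} = - \frac{1152}{19}$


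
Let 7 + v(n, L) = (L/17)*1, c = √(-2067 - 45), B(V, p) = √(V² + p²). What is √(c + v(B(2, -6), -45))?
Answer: 2*√(-697 + 578*I*√33)/17 ≈ 4.3192 + 5.32*I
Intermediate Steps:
c = 8*I*√33 (c = √(-2112) = 8*I*√33 ≈ 45.956*I)
v(n, L) = -7 + L/17 (v(n, L) = -7 + (L/17)*1 = -7 + L/17)
√(c + v(B(2, -6), -45)) = √(8*I*√33 + (-7 + (1/17)*(-45))) = √(8*I*√33 + (-7 - 45/17)) = √(8*I*√33 - 164/17) = √(-164/17 + 8*I*√33)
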